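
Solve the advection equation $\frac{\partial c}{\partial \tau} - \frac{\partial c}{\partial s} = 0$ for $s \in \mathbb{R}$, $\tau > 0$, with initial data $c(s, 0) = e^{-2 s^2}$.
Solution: By method of characteristics (waves move left with speed 1):
Along characteristics $s + \tau =$ const, $c$ is constant, so $c(s,\tau) = f(s + \tau)$ with $f = c( \cdot , 0)$.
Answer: $c(s, \tau) = e^{-2 (\tau + s)^2}$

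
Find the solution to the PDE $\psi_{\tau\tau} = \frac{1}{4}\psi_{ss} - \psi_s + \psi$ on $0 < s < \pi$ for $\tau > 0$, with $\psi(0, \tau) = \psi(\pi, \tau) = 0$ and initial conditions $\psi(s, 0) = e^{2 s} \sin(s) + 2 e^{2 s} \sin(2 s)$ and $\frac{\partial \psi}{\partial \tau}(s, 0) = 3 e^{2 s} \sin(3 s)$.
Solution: Substitute $\psi = e^{2s}u$, i.e. $u = e^{-2s}\psi$.
By the product rule, $\psi_s = e^{2s}(u_s + 2u)$, $\psi_{ss} = e^{2s}(u_{ss} + 4u_s + 4u)$, $\psi_{\tau\tau} = e^{2s}u_{\tau\tau}$.
Substituting into the PDE and dividing by $e^{2s}$: $u_{\tau\tau} = \frac{1}{4}(u_{ss} + 4u_s + 4u) - (u_s + 2u) + u$.
The lower-order terms cancel, leaving the standard wave equation $u_{\tau\tau} = \frac{1}{4}u_{ss}$.
Initial data for $u$: $u(s,0) = e^{-2s}\psi(s,0) = \sin(s) + 2 \sin(2 s)$; $u_{\tau}(s,0) = e^{-2s}\psi_{\tau}(s,0) = 3 \sin(3 s)$. The boundary conditions carry over: $u(0,\tau) = u(\pi,\tau) = 0$.
Solve for $u$:
  Using separation of variables $u = X(s)T(\tau)$:
  Eigenfunctions: $\sin(ns)$, $n = 1, 2, 3, \ldots$
  General solution: $u(s, \tau) = \sum [A_n \cos(n \tau/2) + B_n \sin(n \tau/2)] \sin(ns)$
  From $u(s,0) = \sin(s) + 2 \sin(2 s)$: $A_1=1, A_2=2$. From $u_{\tau}(s,0) = 3 \sin(3 s)$, using $u_{\tau}(s,0) = \sum \omega_n B_n \sin(ns)$ with $\omega_n = n/2$: $B_3 = 3/(3/2) = 2$.
Hence $u(s,\tau) = \sin(s) \cos(\tau/2) + 2 \sin(2 s) \cos(\tau) + 2 \sin(3 s) \sin(3 \tau/2)$.
Transform back: $\psi(s,\tau) = e^{2s}u(s,\tau)$.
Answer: $\psi(s, \tau) = 2 e^{2 s} \sin(3 \tau/2) \sin(3 s) + e^{2 s} \sin(s) \cos(\tau/2) + 2 e^{2 s} \sin(2 s) \cos(\tau)$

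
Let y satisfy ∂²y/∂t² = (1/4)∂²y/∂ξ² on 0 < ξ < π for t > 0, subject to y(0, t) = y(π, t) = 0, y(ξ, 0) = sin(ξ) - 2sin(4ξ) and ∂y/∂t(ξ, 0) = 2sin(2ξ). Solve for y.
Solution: Using separation of variables y = X(ξ)T(t):
Eigenfunctions: sin(nξ), n = 1, 2, 3, ...
General solution: y(ξ, t) = Σ [A_n cos(n t/2) + B_n sin(n t/2)] sin(nξ)
From y(ξ,0) = sin(ξ) - 2sin(4ξ): A_1=1, A_4=-2. From y_t(ξ,0) = 2sin(2ξ), using y_t(ξ,0) = Σ ω_n B_n sin(nξ) with ω_n = n/2: B_2 = 2/1 = 2.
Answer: y(ξ, t) = 2sin(t)sin(2ξ) + sin(ξ)cos(t/2) - 2sin(4ξ)cos(2t)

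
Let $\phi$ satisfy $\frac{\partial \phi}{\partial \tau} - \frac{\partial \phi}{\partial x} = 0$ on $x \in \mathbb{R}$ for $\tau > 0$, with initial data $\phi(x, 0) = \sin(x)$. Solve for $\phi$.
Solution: By characteristics ($dx/d\tau = -1$), $\phi(x,\tau) = f(x + \tau)$ with $f = \phi( \cdot , 0)$.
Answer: $\phi(x, \tau) = \sin(\tau + x)$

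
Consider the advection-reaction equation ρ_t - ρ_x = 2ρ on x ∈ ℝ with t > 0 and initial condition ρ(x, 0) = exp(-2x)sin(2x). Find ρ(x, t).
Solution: Substitute ρ = exp(-2x)u, i.e. u = exp(2x)ρ.
By the product rule, ρ_x = exp(-2x)(u_x - 2u), ρ_t = exp(-2x)u_t.
Substituting into the PDE and dividing by exp(-2x): u_t - (u_x - 2u) = 2u.
The lower-order terms cancel, leaving the standard advection equation u_t - u_x = 0.
Initial data for u: u(x,0) = exp(2x)ρ(x,0) = sin(2x).
Solve for u:
  By method of characteristics (waves move left with speed 1):
  Along characteristics x + t = const, u is constant, so u(x,t) = f(x + t) with f = u(·, 0).
Hence u(x,t) = sin(2t + 2x).
Transform back: ρ(x,t) = exp(-2x)u(x,t).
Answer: ρ(x, t) = exp(-2x)sin(2t + 2x)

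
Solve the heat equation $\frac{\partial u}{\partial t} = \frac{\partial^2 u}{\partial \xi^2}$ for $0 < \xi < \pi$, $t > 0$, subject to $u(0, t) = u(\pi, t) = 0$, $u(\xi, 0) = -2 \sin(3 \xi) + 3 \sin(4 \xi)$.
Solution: Separating variables: $u = \sum c_n e^{-n^2t} \sin(n\xi)$. From $u(\xi,0) = -2 \sin(3 \xi) + 3 \sin(4 \xi)$: $c_3=-2, c_4=3$.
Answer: $u(\xi, t) = -2 e^{-9 t} \sin(3 \xi) + 3 e^{-16 t} \sin(4 \xi)$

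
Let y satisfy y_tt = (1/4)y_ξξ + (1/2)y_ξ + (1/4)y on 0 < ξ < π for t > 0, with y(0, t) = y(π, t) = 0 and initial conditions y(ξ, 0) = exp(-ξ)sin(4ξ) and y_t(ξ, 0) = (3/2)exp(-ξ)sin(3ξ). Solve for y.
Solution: Substitute y = exp(-ξ)u.
Then y_ξ = exp(-ξ)(u_ξ - u), y_ξξ = exp(-ξ)(u_ξξ - 2u_ξ + u), y_tt = exp(-ξ)u_tt; substituting and dividing by exp(-ξ), the lower-order terms cancel: u_tt = (1/4)u_ξξ (standard wave equation).
Data for u: u(ξ,0) = exp(ξ)y(ξ,0) = sin(4ξ); u_t(ξ,0) = exp(ξ)y_t(ξ,0) = (3/2)sin(3ξ). The boundary conditions carry over: u(0,t) = u(π,t) = 0.
Separating variables: u = Σ [A_n cos(ω_n t) + B_n sin(ω_n t)] sin(nξ), ω_n = n/2. From ICs (B_n = velocity coefficient / ω_n): A_4=1, B_3=1.
So u(ξ,t) = sin(3t/2)sin(3ξ) + sin(4ξ)cos(2t), and y(ξ,t) = exp(-ξ)u(ξ,t).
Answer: y(ξ, t) = exp(-ξ)sin(3t/2)sin(3ξ) + exp(-ξ)sin(4ξ)cos(2t)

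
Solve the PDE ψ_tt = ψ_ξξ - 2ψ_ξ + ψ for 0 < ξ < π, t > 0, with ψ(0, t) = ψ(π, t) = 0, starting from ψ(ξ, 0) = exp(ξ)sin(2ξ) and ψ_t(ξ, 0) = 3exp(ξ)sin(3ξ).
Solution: Substitute ψ = exp(ξ)u, i.e. u = exp(-ξ)ψ.
By the product rule, ψ_ξ = exp(ξ)(u_ξ + u), ψ_ξξ = exp(ξ)(u_ξξ + 2u_ξ + u), ψ_tt = exp(ξ)u_tt.
Substituting into the PDE and dividing by exp(ξ): u_tt = (u_ξξ + 2u_ξ + u) - 2(u_ξ + u) + u.
The lower-order terms cancel, leaving the standard wave equation u_tt = u_ξξ.
Initial data for u: u(ξ,0) = exp(-ξ)ψ(ξ,0) = sin(2ξ); u_t(ξ,0) = exp(-ξ)ψ_t(ξ,0) = 3sin(3ξ). The boundary conditions carry over: u(0,t) = u(π,t) = 0.
Solve for u:
  Using separation of variables u = X(ξ)T(t):
  Eigenfunctions: sin(nξ), n = 1, 2, 3, ...
  General solution: u(ξ, t) = Σ [A_n cos(n t) + B_n sin(n t)] sin(nξ)
  From u(ξ,0) = sin(2ξ): A_2=1. From u_t(ξ,0) = 3sin(3ξ), using u_t(ξ,0) = Σ ω_n B_n sin(nξ) with ω_n = n: B_3 = 3/3 = 1.
Hence u(ξ,t) = sin(3t)sin(3ξ) + sin(2ξ)cos(2t).
Transform back: ψ(ξ,t) = exp(ξ)u(ξ,t).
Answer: ψ(ξ, t) = exp(ξ)sin(3t)sin(3ξ) + exp(ξ)sin(2ξ)cos(2t)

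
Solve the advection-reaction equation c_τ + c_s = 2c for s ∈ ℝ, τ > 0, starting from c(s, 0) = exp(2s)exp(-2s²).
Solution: Substitute c = exp(2s)u, i.e. u = exp(-2s)c.
By the product rule, c_s = exp(2s)(u_s + 2u), c_τ = exp(2s)u_τ.
Substituting into the PDE and dividing by exp(2s): u_τ + (u_s + 2u) = 2u.
The lower-order terms cancel, leaving the standard advection equation u_τ + u_s = 0.
Initial data for u: u(s,0) = exp(-2s)c(s,0) = exp(-2s²).
Solve for u:
  By method of characteristics (waves move right with speed 1):
  Along characteristics s - τ = const, u is constant, so u(s,τ) = f(s - τ) with f = u(·, 0).
Hence u(s,τ) = exp(-2(s - τ)²).
Transform back: c(s,τ) = exp(2s)u(s,τ).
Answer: c(s, τ) = exp(2s)exp(-2(s - τ)²)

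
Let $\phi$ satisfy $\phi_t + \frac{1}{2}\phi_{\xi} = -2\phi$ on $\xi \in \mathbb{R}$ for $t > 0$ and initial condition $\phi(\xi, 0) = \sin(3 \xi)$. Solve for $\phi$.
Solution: Substitute $\phi = e^{-2t}u$.
Then $\phi_t = e^{-2t}(u_t - 2u)$, $\phi_{\xi} = e^{-2t}u_{\xi}$; substituting and dividing by $e^{-2t}$, the lower-order terms cancel: $u_t + \frac{1}{2}u_{\xi} = 0$ (standard advection equation).
Data for $u$: $u(\xi,0) = \phi(\xi,0) = \sin(3 \xi)$.
By characteristics ($d\xi/dt = 1/2$), $u(\xi,t) = f(\xi - \frac{1}{2}t)$ with $f = u( \cdot , 0)$.
So $u(\xi,t) = - \sin(3 t/2 - 3 \xi)$, and $\phi(\xi,t) = e^{-2t}u(\xi,t)$.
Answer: $\phi(\xi, t) = e^{-2 t} \sin(3 \xi - 3 t/2)$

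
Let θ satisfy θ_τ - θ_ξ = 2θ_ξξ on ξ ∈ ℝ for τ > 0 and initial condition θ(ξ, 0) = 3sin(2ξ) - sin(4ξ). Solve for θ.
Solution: Change to a moving frame: let η = ξ + τ, σ = τ and write θ(ξ,τ) = u(η,σ).
By the chain rule θ_τ = u_σ + u_η, θ_ξ = u_η, θ_ξξ = u_ηη.
Then θ_τ - θ_ξ = u_σ: the advection term cancels and the PDE becomes the heat equation u_σ = 2u_ηη on η ∈ ℝ.
Initial data: u(η,0) = θ(η,0) = 3sin(2η) - sin(4η).
On η ∈ ℝ each mode satisfies (sin(nη))″ = -n² sin(nη), so exp(-2n²σ) sin(nη) solves the heat equation; by superposition u(η,σ) = Σ c_n exp(-2n²σ) sin(nη).
Reading off the coefficients: c_2=3, c_4=-1, so u(η,σ) = 3exp(-8σ)sin(2η) - exp(-32σ)sin(4η).
Substituting back η = ξ + τ, σ = τ: θ(ξ,τ) = u(ξ + τ, τ).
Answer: θ(ξ, τ) = 3exp(-8τ)sin(2ξ + 2τ) - exp(-32τ)sin(4ξ + 4τ)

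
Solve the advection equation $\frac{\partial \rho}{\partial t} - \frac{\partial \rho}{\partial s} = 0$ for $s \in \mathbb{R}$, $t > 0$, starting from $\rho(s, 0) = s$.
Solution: By characteristics ($ds/dt = -1$), $\rho(s,t) = f(s + t)$ with $f = \rho( \cdot , 0)$.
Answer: $\rho(s, t) = s + t$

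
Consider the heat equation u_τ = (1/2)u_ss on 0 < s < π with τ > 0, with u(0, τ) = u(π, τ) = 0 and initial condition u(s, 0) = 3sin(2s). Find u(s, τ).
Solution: Separating variables: u = Σ c_n exp(-n²τ/2) sin(ns). From u(s,0) = 3sin(2s): c_2=3.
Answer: u(s, τ) = 3exp(-2τ)sin(2s)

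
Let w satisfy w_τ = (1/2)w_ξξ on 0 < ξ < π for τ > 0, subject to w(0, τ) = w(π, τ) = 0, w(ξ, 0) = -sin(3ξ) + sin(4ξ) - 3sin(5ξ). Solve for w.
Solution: Using separation of variables w = X(ξ)T(τ):
Eigenfunctions: sin(nξ), n = 1, 2, 3, ...
General solution: w(ξ, τ) = Σ c_n sin(nξ) exp(-n² τ/2)
Matching w(ξ,0) = -sin(3ξ) + sin(4ξ) - 3sin(5ξ) term by term: c_3=-1, c_4=1, c_5=-3.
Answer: w(ξ, τ) = exp(-8τ)sin(4ξ) - exp(-9τ/2)sin(3ξ) - 3exp(-25τ/2)sin(5ξ)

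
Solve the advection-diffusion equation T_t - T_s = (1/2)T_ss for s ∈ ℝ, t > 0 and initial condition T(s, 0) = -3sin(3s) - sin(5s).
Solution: Change to a moving frame: let η = s + t, σ = t and write T(s,t) = u(η,σ).
By the chain rule T_t = u_σ + u_η, T_s = u_η, T_ss = u_ηη.
Then T_t - T_s = u_σ: the advection term cancels and the PDE becomes the heat equation u_σ = (1/2)u_ηη on η ∈ ℝ.
Initial data: u(η,0) = T(η,0) = -3sin(3η) - sin(5η).
On η ∈ ℝ each mode satisfies (sin(nη))″ = -n² sin(nη), so exp(-n²σ/2) sin(nη) solves the heat equation; by superposition u(η,σ) = Σ c_n exp(-n²σ/2) sin(nη).
Reading off the coefficients: c_3=-3, c_5=-1, so u(η,σ) = -3exp(-9σ/2)sin(3η) - exp(-25σ/2)sin(5η).
Substituting back η = s + t, σ = t: T(s,t) = u(s + t, t).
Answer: T(s, t) = -3exp(-9t/2)sin(3s + 3t) - exp(-25t/2)sin(5s + 5t)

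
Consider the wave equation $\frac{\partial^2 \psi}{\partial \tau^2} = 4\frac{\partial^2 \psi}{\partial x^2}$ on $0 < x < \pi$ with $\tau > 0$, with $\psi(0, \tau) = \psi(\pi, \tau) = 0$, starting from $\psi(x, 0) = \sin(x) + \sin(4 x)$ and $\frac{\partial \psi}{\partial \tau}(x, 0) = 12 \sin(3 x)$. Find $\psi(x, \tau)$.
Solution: Using separation of variables $\psi = X(x)T(\tau)$:
Eigenfunctions: $\sin(nx)$, $n = 1, 2, 3, \ldots$
General solution: $\psi(x, \tau) = \sum [A_n \cos(2n \tau) + B_n \sin(2n \tau)] \sin(nx)$
From $\psi(x,0) = \sin(x) + \sin(4 x)$: $A_1=1, A_4=1$. From $\psi_{\tau}(x,0) = 12 \sin(3 x)$, using $\psi_{\tau}(x,0) = \sum \omega_n B_n \sin(nx)$ with $\omega_n = 2n$: $B_3 = 12/6 = 2$.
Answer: $\psi(x, \tau) = 2 \sin(6 \tau) \sin(3 x) + \sin(x) \cos(2 \tau) + \sin(4 x) \cos(8 \tau)$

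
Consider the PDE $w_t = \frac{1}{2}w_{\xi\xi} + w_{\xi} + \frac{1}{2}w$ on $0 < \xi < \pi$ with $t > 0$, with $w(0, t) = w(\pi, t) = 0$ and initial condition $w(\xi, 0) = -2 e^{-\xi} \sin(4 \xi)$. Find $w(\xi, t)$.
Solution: Substitute $w = e^{-\xi}u$.
Then $w_{\xi} = e^{-\xi}(u_{\xi} - u)$, $w_{\xi\xi} = e^{-\xi}(u_{\xi\xi} - 2u_{\xi} + u)$, $w_t = e^{-\xi}u_t$; substituting and dividing by $e^{-\xi}$, the lower-order terms cancel: $u_t = \frac{1}{2}u_{\xi\xi}$ (standard heat equation).
Data for $u$: $u(\xi,0) = e^{\xi}w(\xi,0) = -2 \sin(4 \xi)$. The boundary conditions carry over: $u(0,t) = u(\pi,t) = 0$.
Separating variables: $u = \sum c_n e^{-n^2t/2} \sin(n\xi)$. From $u(\xi,0) = -2 \sin(4 \xi)$: $c_4=-2$.
So $u(\xi,t) = -2 e^{-8 t} \sin(4 \xi)$, and $w(\xi,t) = e^{-\xi}u(\xi,t)$.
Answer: $w(\xi, t) = -2 e^{-\xi} e^{-8 t} \sin(4 \xi)$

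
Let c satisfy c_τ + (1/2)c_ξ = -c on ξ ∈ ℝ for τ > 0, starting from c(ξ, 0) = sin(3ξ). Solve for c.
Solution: Substitute c = exp(-τ)u, i.e. u = exp(τ)c.
By the product rule, c_τ = exp(-τ)(u_τ - u), c_ξ = exp(-τ)u_ξ.
Substituting into the PDE and dividing by exp(-τ): u_τ - u + (1/2)u_ξ = -u.
The lower-order terms cancel, leaving the standard advection equation u_τ + (1/2)u_ξ = 0.
Initial data for u: u(ξ,0) = c(ξ,0) = sin(3ξ).
Solve for u:
  By method of characteristics (waves move right with speed 1/2):
  Along characteristics ξ - (1/2)τ = const, u is constant, so u(ξ,τ) = f(ξ - (1/2)τ) with f = u(·, 0).
Hence u(ξ,τ) = sin(3ξ - 3τ/2).
Transform back: c(ξ,τ) = exp(-τ)u(ξ,τ).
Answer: c(ξ, τ) = exp(-τ)sin(3ξ - 3τ/2)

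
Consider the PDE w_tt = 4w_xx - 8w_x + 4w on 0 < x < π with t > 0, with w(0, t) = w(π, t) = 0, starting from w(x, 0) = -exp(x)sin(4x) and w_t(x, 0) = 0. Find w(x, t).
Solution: Substitute w = exp(x)u.
Then w_x = exp(x)(u_x + u), w_xx = exp(x)(u_xx + 2u_x + u), w_tt = exp(x)u_tt; substituting and dividing by exp(x), the lower-order terms cancel: u_tt = 4u_xx (standard wave equation).
Data for u: u(x,0) = exp(-x)w(x,0) = -sin(4x); u_t(x,0) = exp(-x)w_t(x,0) = 0. The boundary conditions carry over: u(0,t) = u(π,t) = 0.
Separating variables: u = Σ [A_n cos(ω_n t) + B_n sin(ω_n t)] sin(nx), ω_n = 2n. From ICs: A_4=-1.
So u(x,t) = -sin(4x)cos(8t), and w(x,t) = exp(x)u(x,t).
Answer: w(x, t) = -exp(x)sin(4x)cos(8t)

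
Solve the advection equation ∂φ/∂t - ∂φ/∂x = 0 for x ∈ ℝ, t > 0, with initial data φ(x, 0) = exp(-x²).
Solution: By method of characteristics (waves move left with speed 1):
Along characteristics x + t = const, φ is constant, so φ(x,t) = f(x + t) with f = φ(·, 0).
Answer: φ(x, t) = exp(-(t + x)²)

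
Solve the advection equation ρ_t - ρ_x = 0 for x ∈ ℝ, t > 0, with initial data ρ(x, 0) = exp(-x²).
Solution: By method of characteristics (waves move left with speed 1):
Along characteristics x + t = const, ρ is constant, so ρ(x,t) = f(x + t) with f = ρ(·, 0).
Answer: ρ(x, t) = exp(-(t + x)²)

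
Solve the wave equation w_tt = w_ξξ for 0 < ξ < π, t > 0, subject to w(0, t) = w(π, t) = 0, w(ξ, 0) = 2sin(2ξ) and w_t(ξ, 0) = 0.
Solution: Using separation of variables w = X(ξ)T(t):
Eigenfunctions: sin(nξ), n = 1, 2, 3, ...
General solution: w(ξ, t) = Σ [A_n cos(n t) + B_n sin(n t)] sin(nξ)
From w(ξ,0) = 2sin(2ξ): A_2=2. From w_t(ξ,0) = 0: all B_n = 0.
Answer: w(ξ, t) = 2sin(2ξ)cos(2t)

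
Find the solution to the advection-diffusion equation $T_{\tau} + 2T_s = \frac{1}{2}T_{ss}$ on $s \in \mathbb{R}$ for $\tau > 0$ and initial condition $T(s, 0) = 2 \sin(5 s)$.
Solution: Change to a moving frame: let $\eta = s - 2\tau$, $\sigma = \tau$ and write $T(s,\tau) = u(\eta,\sigma)$.
By the chain rule $T_{\tau} = u_{\sigma} - 2u_{\eta}$, $T_s = u_{\eta}$, $T_{ss} = u_{\eta\eta}$.
Then $T_{\tau} + 2T_s = u_{\sigma}$: the advection term cancels and the PDE becomes the heat equation $u_{\sigma} = \frac{1}{2}u_{\eta\eta}$ on $\eta \in \mathbb{R}$.
Initial data: $u(\eta,0) = T(\eta,0) = 2 \sin(5 \eta)$.
On $\eta \in \mathbb{R}$ each mode satisfies $(\sin(n\eta))'' = -n^2 \sin(n\eta)$, so $e^{-n^2\sigma/2} \sin(n\eta)$ solves the heat equation; by superposition $u(\eta,\sigma) = \sum c_n e^{-n^2\sigma/2} \sin(n\eta)$.
Reading off the coefficients: $c_5=2$, so $u(\eta,\sigma) = 2 e^{-25 \sigma/2} \sin(5 \eta)$.
Substituting back $\eta = s - 2\tau$, $\sigma = \tau$: $T(s,\tau) = u(s - 2\tau, \tau)$.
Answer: $T(s, \tau) = -2 e^{-25 \tau/2} \sin(10 \tau - 5 s)$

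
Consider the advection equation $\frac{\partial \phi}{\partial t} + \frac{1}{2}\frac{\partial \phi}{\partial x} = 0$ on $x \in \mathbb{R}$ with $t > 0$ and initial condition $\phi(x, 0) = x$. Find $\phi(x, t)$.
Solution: By method of characteristics (waves move right with speed 1/2):
Along characteristics $x - \frac{1}{2}t =$ const, $\phi$ is constant, so $\phi(x,t) = f(x - \frac{1}{2}t)$ with $f = \phi( \cdot , 0)$.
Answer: $\phi(x, t) = -\frac{1}{2} t + x$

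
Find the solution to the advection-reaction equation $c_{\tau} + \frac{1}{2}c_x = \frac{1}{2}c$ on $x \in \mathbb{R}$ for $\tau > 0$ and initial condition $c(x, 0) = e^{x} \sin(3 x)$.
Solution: Substitute $c = e^{x}u$, i.e. $u = e^{-x}c$.
By the product rule, $c_x = e^{x}(u_x + u)$, $c_{\tau} = e^{x}u_{\tau}$.
Substituting into the PDE and dividing by $e^{x}$: $u_{\tau} + \frac{1}{2}(u_x + u) = \frac{1}{2}u$.
The lower-order terms cancel, leaving the standard advection equation $u_{\tau} + \frac{1}{2}u_x = 0$.
Initial data for $u$: $u(x,0) = e^{-x}c(x,0) = \sin(3 x)$.
Solve for $u$:
  By method of characteristics (waves move right with speed 1/2):
  Along characteristics $x - \frac{1}{2}\tau =$ const, $u$ is constant, so $u(x,\tau) = f(x - \frac{1}{2}\tau)$ with $f = u( \cdot , 0)$.
Hence $u(x,\tau) = \sin(3 x - 3 \tau/2)$.
Transform back: $c(x,\tau) = e^{x}u(x,\tau)$.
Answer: $c(x, \tau) = - e^{x} \sin(3 \tau/2 - 3 x)$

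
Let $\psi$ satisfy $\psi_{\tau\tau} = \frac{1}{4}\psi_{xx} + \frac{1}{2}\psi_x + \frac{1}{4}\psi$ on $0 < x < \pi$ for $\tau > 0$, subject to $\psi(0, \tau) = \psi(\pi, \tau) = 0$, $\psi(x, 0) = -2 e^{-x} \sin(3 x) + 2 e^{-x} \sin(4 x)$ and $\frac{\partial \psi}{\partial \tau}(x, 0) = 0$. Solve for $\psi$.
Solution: Substitute $\psi = e^{-x}u$.
Then $\psi_x = e^{-x}(u_x - u)$, $\psi_{xx} = e^{-x}(u_{xx} - 2u_x + u)$, $\psi_{\tau\tau} = e^{-x}u_{\tau\tau}$; substituting and dividing by $e^{-x}$, the lower-order terms cancel: $u_{\tau\tau} = \frac{1}{4}u_{xx}$ (standard wave equation).
Data for $u$: $u(x,0) = e^{x}\psi(x,0) = -2 \sin(3 x) + 2 \sin(4 x)$; $u_{\tau}(x,0) = e^{x}\psi_{\tau}(x,0) = 0$. The boundary conditions carry over: $u(0,\tau) = u(\pi,\tau) = 0$.
Separating variables: $u = \sum [A_n \cos(\omega_n \tau) + B_n \sin(\omega_n \tau)] \sin(nx)$, $\omega_n = n/2$. From ICs: $A_3=-2, A_4=2$.
So $u(x,\tau) = -2 \sin(3 x) \cos(3 \tau/2) + 2 \sin(4 x) \cos(2 \tau)$, and $\psi(x,\tau) = e^{-x}u(x,\tau)$.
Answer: $\psi(x, \tau) = -2 e^{-x} \sin(3 x) \cos(3 \tau/2) + 2 e^{-x} \sin(4 x) \cos(2 \tau)$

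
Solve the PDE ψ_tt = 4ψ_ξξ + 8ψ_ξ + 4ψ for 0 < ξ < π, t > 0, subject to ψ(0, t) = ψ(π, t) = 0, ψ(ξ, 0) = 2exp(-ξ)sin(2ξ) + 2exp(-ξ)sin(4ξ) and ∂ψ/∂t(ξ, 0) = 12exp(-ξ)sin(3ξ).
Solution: Substitute ψ = exp(-ξ)u.
Then ψ_ξ = exp(-ξ)(u_ξ - u), ψ_ξξ = exp(-ξ)(u_ξξ - 2u_ξ + u), ψ_tt = exp(-ξ)u_tt; substituting and dividing by exp(-ξ), the lower-order terms cancel: u_tt = 4u_ξξ (standard wave equation).
Data for u: u(ξ,0) = exp(ξ)ψ(ξ,0) = 2sin(2ξ) + 2sin(4ξ); u_t(ξ,0) = exp(ξ)ψ_t(ξ,0) = 12sin(3ξ). The boundary conditions carry over: u(0,t) = u(π,t) = 0.
Separating variables: u = Σ [A_n cos(ω_n t) + B_n sin(ω_n t)] sin(nξ), ω_n = 2n. From ICs (B_n = velocity coefficient / ω_n): A_2=2, A_4=2, B_3=2.
So u(ξ,t) = 2sin(6t)sin(3ξ) + 2sin(2ξ)cos(4t) + 2sin(4ξ)cos(8t), and ψ(ξ,t) = exp(-ξ)u(ξ,t).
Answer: ψ(ξ, t) = 2exp(-ξ)sin(6t)sin(3ξ) + 2exp(-ξ)sin(2ξ)cos(4t) + 2exp(-ξ)sin(4ξ)cos(8t)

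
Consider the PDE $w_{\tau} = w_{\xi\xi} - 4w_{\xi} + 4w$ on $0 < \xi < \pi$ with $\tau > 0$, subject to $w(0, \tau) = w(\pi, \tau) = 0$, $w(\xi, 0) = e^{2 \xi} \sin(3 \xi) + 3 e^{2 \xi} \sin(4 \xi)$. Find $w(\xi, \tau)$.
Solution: Substitute $w = e^{2\xi}u$.
Then $w_{\xi} = e^{2\xi}(u_{\xi} + 2u)$, $w_{\xi\xi} = e^{2\xi}(u_{\xi\xi} + 4u_{\xi} + 4u)$, $w_{\tau} = e^{2\xi}u_{\tau}$; substituting and dividing by $e^{2\xi}$, the lower-order terms cancel: $u_{\tau} = u_{\xi\xi}$ (standard heat equation).
Data for $u$: $u(\xi,0) = e^{-2\xi}w(\xi,0) = \sin(3 \xi) + 3 \sin(4 \xi)$. The boundary conditions carry over: $u(0,\tau) = u(\pi,\tau) = 0$.
Separating variables: $u = \sum c_n e^{-n^2\tau} \sin(n\xi)$. From $u(\xi,0) = \sin(3 \xi) + 3 \sin(4 \xi)$: $c_3=1, c_4=3$.
So $u(\xi,\tau) = e^{-9 \tau} \sin(3 \xi) + 3 e^{-16 \tau} \sin(4 \xi)$, and $w(\xi,\tau) = e^{2\xi}u(\xi,\tau)$.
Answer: $w(\xi, \tau) = e^{-9 \tau} e^{2 \xi} \sin(3 \xi) + 3 e^{-16 \tau} e^{2 \xi} \sin(4 \xi)$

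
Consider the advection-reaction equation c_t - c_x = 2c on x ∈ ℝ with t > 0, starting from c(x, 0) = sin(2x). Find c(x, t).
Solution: Substitute c = exp(2t)u, i.e. u = exp(-2t)c.
By the product rule, c_t = exp(2t)(u_t + 2u), c_x = exp(2t)u_x.
Substituting into the PDE and dividing by exp(2t): u_t + 2u - u_x = 2u.
The lower-order terms cancel, leaving the standard advection equation u_t - u_x = 0.
Initial data for u: u(x,0) = c(x,0) = sin(2x).
Solve for u:
  By method of characteristics (waves move left with speed 1):
  Along characteristics x + t = const, u is constant, so u(x,t) = f(x + t) with f = u(·, 0).
Hence u(x,t) = sin(2t + 2x).
Transform back: c(x,t) = exp(2t)u(x,t).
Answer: c(x, t) = exp(2t)sin(2t + 2x)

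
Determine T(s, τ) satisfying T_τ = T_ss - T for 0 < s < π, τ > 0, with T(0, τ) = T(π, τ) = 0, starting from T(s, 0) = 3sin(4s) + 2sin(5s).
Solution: Substitute T = exp(-τ)u.
Then T_τ = exp(-τ)(u_τ - u), T_ss = exp(-τ)u_ss; substituting and dividing by exp(-τ), the lower-order terms cancel: u_τ = u_ss (standard heat equation).
Data for u: u(s,0) = T(s,0) = 3sin(4s) + 2sin(5s). The boundary conditions carry over: u(0,τ) = u(π,τ) = 0.
Separating variables: u = Σ c_n exp(-n²τ) sin(ns). From u(s,0) = 3sin(4s) + 2sin(5s): c_4=3, c_5=2.
So u(s,τ) = 3exp(-16τ)sin(4s) + 2exp(-25τ)sin(5s), and T(s,τ) = exp(-τ)u(s,τ).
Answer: T(s, τ) = 3exp(-17τ)sin(4s) + 2exp(-26τ)sin(5s)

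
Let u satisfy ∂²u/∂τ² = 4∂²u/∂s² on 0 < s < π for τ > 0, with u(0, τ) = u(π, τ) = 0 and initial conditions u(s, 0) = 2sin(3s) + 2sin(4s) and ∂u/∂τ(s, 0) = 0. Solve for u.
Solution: Using separation of variables u = X(s)T(τ):
Eigenfunctions: sin(ns), n = 1, 2, 3, ...
General solution: u(s, τ) = Σ [A_n cos(2n τ) + B_n sin(2n τ)] sin(ns)
From u(s,0) = 2sin(3s) + 2sin(4s): A_3=2, A_4=2. From u_τ(s,0) = 0: all B_n = 0.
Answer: u(s, τ) = 2sin(3s)cos(6τ) + 2sin(4s)cos(8τ)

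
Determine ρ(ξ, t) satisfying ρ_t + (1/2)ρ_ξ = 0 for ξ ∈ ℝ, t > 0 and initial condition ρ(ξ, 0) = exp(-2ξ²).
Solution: By characteristics (dξ/dt = 1/2), ρ(ξ,t) = f(ξ - (1/2)t) with f = ρ(·, 0).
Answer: ρ(ξ, t) = exp(-2(-t/2 + ξ)²)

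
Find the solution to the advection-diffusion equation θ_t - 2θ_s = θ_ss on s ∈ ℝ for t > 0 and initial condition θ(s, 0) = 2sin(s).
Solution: Moving frame: η = s + 2t, σ = t, θ = u(η,σ), so θ_t = u_σ + 2u_η and θ_ss = u_ηη.
Hence θ_t - 2θ_s = u_σ and the PDE becomes the heat equation u_σ = u_ηη on η ∈ ℝ.
Initial data: u(η,0) = θ(η,0) = 2sin(η). Each mode sin(nη) decays as exp(-n²σ) on ℝ, so u(η,σ) = Σ c_n exp(-n²σ) sin(nη) with c_1=2: u(η,σ) = 2exp(-σ)sin(η).
Substituting back: θ(s,t) = u(s + 2t, t).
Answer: θ(s, t) = 2exp(-t)sin(s + 2t)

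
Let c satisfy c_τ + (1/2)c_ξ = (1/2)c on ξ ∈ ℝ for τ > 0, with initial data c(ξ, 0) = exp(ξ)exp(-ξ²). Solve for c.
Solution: Substitute c = exp(ξ)u.
Then c_ξ = exp(ξ)(u_ξ + u), c_τ = exp(ξ)u_τ; substituting and dividing by exp(ξ), the lower-order terms cancel: u_τ + (1/2)u_ξ = 0 (standard advection equation).
Data for u: u(ξ,0) = exp(-ξ)c(ξ,0) = exp(-ξ²).
By characteristics (dξ/dτ = 1/2), u(ξ,τ) = f(ξ - (1/2)τ) with f = u(·, 0).
So u(ξ,τ) = exp(-(ξ - τ/2)²), and c(ξ,τ) = exp(ξ)u(ξ,τ).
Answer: c(ξ, τ) = exp(ξ)exp(-(ξ - τ/2)²)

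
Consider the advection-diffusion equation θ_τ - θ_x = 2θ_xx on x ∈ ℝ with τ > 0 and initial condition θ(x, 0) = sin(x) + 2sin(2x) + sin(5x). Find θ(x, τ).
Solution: Change to a moving frame: let η = x + τ, σ = τ and write θ(x,τ) = u(η,σ).
By the chain rule θ_τ = u_σ + u_η, θ_x = u_η, θ_xx = u_ηη.
Then θ_τ - θ_x = u_σ: the advection term cancels and the PDE becomes the heat equation u_σ = 2u_ηη on η ∈ ℝ.
Initial data: u(η,0) = θ(η,0) = sin(η) + 2sin(2η) + sin(5η).
On η ∈ ℝ each mode satisfies (sin(nη))″ = -n² sin(nη), so exp(-2n²σ) sin(nη) solves the heat equation; by superposition u(η,σ) = Σ c_n exp(-2n²σ) sin(nη).
Reading off the coefficients: c_1=1, c_2=2, c_5=1, so u(η,σ) = exp(-2σ)sin(η) + 2exp(-8σ)sin(2η) + exp(-50σ)sin(5η).
Substituting back η = x + τ, σ = τ: θ(x,τ) = u(x + τ, τ).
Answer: θ(x, τ) = exp(-2τ)sin(x + τ) + 2exp(-8τ)sin(2x + 2τ) + exp(-50τ)sin(5x + 5τ)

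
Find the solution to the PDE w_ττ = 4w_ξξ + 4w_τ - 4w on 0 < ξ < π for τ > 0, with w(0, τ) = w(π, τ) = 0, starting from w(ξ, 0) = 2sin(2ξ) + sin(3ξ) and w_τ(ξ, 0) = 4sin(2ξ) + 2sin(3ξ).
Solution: Substitute w = exp(2τ)u.
Then w_τ = exp(2τ)(u_τ + 2u), w_ττ = exp(2τ)(u_ττ + 4u_τ + 4u), w_ξξ = exp(2τ)u_ξξ; substituting and dividing by exp(2τ), the lower-order terms cancel: u_ττ = 4u_ξξ (standard wave equation).
Data for u: u(ξ,0) = w(ξ,0) = 2sin(2ξ) + sin(3ξ); u_τ(ξ,0) = w_τ(ξ,0) - 2w(ξ,0) = 0. The boundary conditions carry over: u(0,τ) = u(π,τ) = 0.
Separating variables: u = Σ [A_n cos(ω_n τ) + B_n sin(ω_n τ)] sin(nξ), ω_n = 2n. From ICs: A_2=2, A_3=1.
So u(ξ,τ) = 2sin(2ξ)cos(4τ) + sin(3ξ)cos(6τ), and w(ξ,τ) = exp(2τ)u(ξ,τ).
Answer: w(ξ, τ) = 2exp(2τ)sin(2ξ)cos(4τ) + exp(2τ)sin(3ξ)cos(6τ)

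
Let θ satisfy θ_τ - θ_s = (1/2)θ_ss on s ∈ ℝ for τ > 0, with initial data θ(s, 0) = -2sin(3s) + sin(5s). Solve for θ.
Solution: Change to a moving frame: let η = s + τ, σ = τ and write θ(s,τ) = u(η,σ).
By the chain rule θ_τ = u_σ + u_η, θ_s = u_η, θ_ss = u_ηη.
Then θ_τ - θ_s = u_σ: the advection term cancels and the PDE becomes the heat equation u_σ = (1/2)u_ηη on η ∈ ℝ.
Initial data: u(η,0) = θ(η,0) = -2sin(3η) + sin(5η).
On η ∈ ℝ each mode satisfies (sin(nη))″ = -n² sin(nη), so exp(-n²σ/2) sin(nη) solves the heat equation; by superposition u(η,σ) = Σ c_n exp(-n²σ/2) sin(nη).
Reading off the coefficients: c_3=-2, c_5=1, so u(η,σ) = -2exp(-9σ/2)sin(3η) + exp(-25σ/2)sin(5η).
Substituting back η = s + τ, σ = τ: θ(s,τ) = u(s + τ, τ).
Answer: θ(s, τ) = -2exp(-9τ/2)sin(3s + 3τ) + exp(-25τ/2)sin(5s + 5τ)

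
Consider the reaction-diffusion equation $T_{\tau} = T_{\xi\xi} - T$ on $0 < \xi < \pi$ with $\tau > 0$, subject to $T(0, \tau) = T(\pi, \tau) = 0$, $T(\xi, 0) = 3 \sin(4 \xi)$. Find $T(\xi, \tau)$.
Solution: Substitute $T = e^{-\tau}u$, i.e. $u = e^{\tau}T$.
By the product rule, $T_{\tau} = e^{-\tau}(u_{\tau} - u)$, $T_{\xi\xi} = e^{-\tau}u_{\xi\xi}$.
Substituting into the PDE and dividing by $e^{-\tau}$: $u_{\tau} - u = u_{\xi\xi} - u$.
The lower-order terms cancel, leaving the standard heat equation $u_{\tau} = u_{\xi\xi}$.
Initial data for $u$: $u(\xi,0) = T(\xi,0) = 3 \sin(4 \xi)$. The boundary conditions carry over: $u(0,\tau) = u(\pi,\tau) = 0$.
Solve for $u$:
  Using separation of variables $u = X(\xi)G(\tau)$:
  Eigenfunctions: $\sin(n\xi)$, $n = 1, 2, 3, \ldots$
  General solution: $u(\xi, \tau) = \sum c_n \sin(n\xi) e^{-n^2 \tau}$
  Matching $u(\xi,0) = 3 \sin(4 \xi)$ term by term: $c_4=3$.
Hence $u(\xi,\tau) = 3 e^{-16 \tau} \sin(4 \xi)$.
Transform back: $T(\xi,\tau) = e^{-\tau}u(\xi,\tau)$.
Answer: $T(\xi, \tau) = 3 e^{-17 \tau} \sin(4 \xi)$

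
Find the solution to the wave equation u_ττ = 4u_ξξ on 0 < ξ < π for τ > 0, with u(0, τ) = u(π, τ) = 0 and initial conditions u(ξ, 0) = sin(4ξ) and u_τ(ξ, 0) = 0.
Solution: Separating variables: u = Σ [A_n cos(ω_n τ) + B_n sin(ω_n τ)] sin(nξ), ω_n = 2n. From ICs: A_4=1.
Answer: u(ξ, τ) = sin(4ξ)cos(8τ)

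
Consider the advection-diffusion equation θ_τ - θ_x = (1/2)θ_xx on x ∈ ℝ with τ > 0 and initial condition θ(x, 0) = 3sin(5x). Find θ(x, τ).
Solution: Change to a moving frame: let η = x + τ, σ = τ and write θ(x,τ) = u(η,σ).
By the chain rule θ_τ = u_σ + u_η, θ_x = u_η, θ_xx = u_ηη.
Then θ_τ - θ_x = u_σ: the advection term cancels and the PDE becomes the heat equation u_σ = (1/2)u_ηη on η ∈ ℝ.
Initial data: u(η,0) = θ(η,0) = 3sin(5η).
On η ∈ ℝ each mode satisfies (sin(nη))″ = -n² sin(nη), so exp(-n²σ/2) sin(nη) solves the heat equation; by superposition u(η,σ) = Σ c_n exp(-n²σ/2) sin(nη).
Reading off the coefficients: c_5=3, so u(η,σ) = 3exp(-25σ/2)sin(5η).
Substituting back η = x + τ, σ = τ: θ(x,τ) = u(x + τ, τ).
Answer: θ(x, τ) = 3exp(-25τ/2)sin(5x + 5τ)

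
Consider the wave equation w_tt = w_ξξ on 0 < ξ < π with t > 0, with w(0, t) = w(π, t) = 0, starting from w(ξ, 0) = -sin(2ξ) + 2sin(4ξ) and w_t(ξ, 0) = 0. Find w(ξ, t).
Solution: Using separation of variables w = X(ξ)T(t):
Eigenfunctions: sin(nξ), n = 1, 2, 3, ...
General solution: w(ξ, t) = Σ [A_n cos(n t) + B_n sin(n t)] sin(nξ)
From w(ξ,0) = -sin(2ξ) + 2sin(4ξ): A_2=-1, A_4=2. From w_t(ξ,0) = 0: all B_n = 0.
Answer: w(ξ, t) = -sin(2ξ)cos(2t) + 2sin(4ξ)cos(4t)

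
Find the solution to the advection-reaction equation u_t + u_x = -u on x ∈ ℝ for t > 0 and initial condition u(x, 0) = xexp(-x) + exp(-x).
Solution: Substitute u = exp(-x)w, i.e. w = exp(x)u.
By the product rule, u_x = exp(-x)(w_x - w), u_t = exp(-x)w_t.
Substituting into the PDE and dividing by exp(-x): w_t + (w_x - w) = -w.
The lower-order terms cancel, leaving the standard advection equation w_t + w_x = 0.
Initial data for w: w(x,0) = exp(x)u(x,0) = x + 1.
Solve for w:
  By method of characteristics (waves move right with speed 1):
  Along characteristics x - t = const, w is constant, so w(x,t) = f(x - t) with f = w(·, 0).
Hence w(x,t) = -t + x + 1.
Transform back: u(x,t) = exp(-x)w(x,t).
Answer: u(x, t) = -texp(-x) + xexp(-x) + exp(-x)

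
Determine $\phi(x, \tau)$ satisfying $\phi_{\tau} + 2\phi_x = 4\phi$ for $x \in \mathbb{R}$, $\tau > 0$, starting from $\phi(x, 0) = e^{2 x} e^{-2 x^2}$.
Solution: Substitute $\phi = e^{2x}u$, i.e. $u = e^{-2x}\phi$.
By the product rule, $\phi_x = e^{2x}(u_x + 2u)$, $\phi_{\tau} = e^{2x}u_{\tau}$.
Substituting into the PDE and dividing by $e^{2x}$: $u_{\tau} + 2(u_x + 2u) = 4u$.
The lower-order terms cancel, leaving the standard advection equation $u_{\tau} + 2u_x = 0$.
Initial data for $u$: $u(x,0) = e^{-2x}\phi(x,0) = e^{-2 x^2}$.
Solve for $u$:
  By method of characteristics (waves move right with speed 2):
  Along characteristics $x - 2\tau =$ const, $u$ is constant, so $u(x,\tau) = f(x - 2\tau)$ with $f = u( \cdot , 0)$.
Hence $u(x,\tau) = e^{-2 (x - 2 \tau)^2}$.
Transform back: $\phi(x,\tau) = e^{2x}u(x,\tau)$.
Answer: $\phi(x, \tau) = e^{2 x} e^{-2 (-2 \tau + x)^2}$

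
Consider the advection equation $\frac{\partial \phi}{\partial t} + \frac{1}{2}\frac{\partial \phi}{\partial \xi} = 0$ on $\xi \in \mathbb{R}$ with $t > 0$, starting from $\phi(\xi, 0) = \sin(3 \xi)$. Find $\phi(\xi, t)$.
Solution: By characteristics ($d\xi/dt = 1/2$), $\phi(\xi,t) = f(\xi - \frac{1}{2}t)$ with $f = \phi( \cdot , 0)$.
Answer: $\phi(\xi, t) = \sin(3 \xi - 3 t/2)$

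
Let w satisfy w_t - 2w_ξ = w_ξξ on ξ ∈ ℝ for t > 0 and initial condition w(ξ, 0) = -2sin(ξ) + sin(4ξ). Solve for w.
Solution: Change to a moving frame: let η = ξ + 2t, σ = t and write w(ξ,t) = u(η,σ).
By the chain rule w_t = u_σ + 2u_η, w_ξ = u_η, w_ξξ = u_ηη.
Then w_t - 2w_ξ = u_σ: the advection term cancels and the PDE becomes the heat equation u_σ = u_ηη on η ∈ ℝ.
Initial data: u(η,0) = w(η,0) = -2sin(η) + sin(4η).
On η ∈ ℝ each mode satisfies (sin(nη))″ = -n² sin(nη), so exp(-n²σ) sin(nη) solves the heat equation; by superposition u(η,σ) = Σ c_n exp(-n²σ) sin(nη).
Reading off the coefficients: c_1=-2, c_4=1, so u(η,σ) = -2exp(-σ)sin(η) + exp(-16σ)sin(4η).
Substituting back η = ξ + 2t, σ = t: w(ξ,t) = u(ξ + 2t, t).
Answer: w(ξ, t) = -2exp(-t)sin(2t + ξ) + exp(-16t)sin(8t + 4ξ)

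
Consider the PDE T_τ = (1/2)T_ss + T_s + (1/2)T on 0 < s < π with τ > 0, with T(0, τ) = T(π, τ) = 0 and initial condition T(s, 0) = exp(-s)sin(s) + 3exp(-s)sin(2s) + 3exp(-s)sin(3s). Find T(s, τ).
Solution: Substitute T = exp(-s)u.
Then T_s = exp(-s)(u_s - u), T_ss = exp(-s)(u_ss - 2u_s + u), T_τ = exp(-s)u_τ; substituting and dividing by exp(-s), the lower-order terms cancel: u_τ = (1/2)u_ss (standard heat equation).
Data for u: u(s,0) = exp(s)T(s,0) = sin(s) + 3sin(2s) + 3sin(3s). The boundary conditions carry over: u(0,τ) = u(π,τ) = 0.
Separating variables: u = Σ c_n exp(-n²τ/2) sin(ns). From u(s,0) = sin(s) + 3sin(2s) + 3sin(3s): c_1=1, c_2=3, c_3=3.
So u(s,τ) = 3exp(-2τ)sin(2s) + exp(-τ/2)sin(s) + 3exp(-9τ/2)sin(3s), and T(s,τ) = exp(-s)u(s,τ).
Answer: T(s, τ) = 3exp(-s)exp(-2τ)sin(2s) + exp(-s)exp(-τ/2)sin(s) + 3exp(-s)exp(-9τ/2)sin(3s)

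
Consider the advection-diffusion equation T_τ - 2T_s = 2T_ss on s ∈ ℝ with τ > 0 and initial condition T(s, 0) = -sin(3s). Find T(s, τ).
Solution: Change to a moving frame: let η = s + 2τ, σ = τ and write T(s,τ) = u(η,σ).
By the chain rule T_τ = u_σ + 2u_η, T_s = u_η, T_ss = u_ηη.
Then T_τ - 2T_s = u_σ: the advection term cancels and the PDE becomes the heat equation u_σ = 2u_ηη on η ∈ ℝ.
Initial data: u(η,0) = T(η,0) = -sin(3η).
On η ∈ ℝ each mode satisfies (sin(nη))″ = -n² sin(nη), so exp(-2n²σ) sin(nη) solves the heat equation; by superposition u(η,σ) = Σ c_n exp(-2n²σ) sin(nη).
Reading off the coefficients: c_3=-1, so u(η,σ) = -exp(-18σ)sin(3η).
Substituting back η = s + 2τ, σ = τ: T(s,τ) = u(s + 2τ, τ).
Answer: T(s, τ) = -exp(-18τ)sin(3s + 6τ)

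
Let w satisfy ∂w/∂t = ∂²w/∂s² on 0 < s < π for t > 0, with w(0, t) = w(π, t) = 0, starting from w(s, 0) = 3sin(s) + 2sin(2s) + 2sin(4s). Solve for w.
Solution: Using separation of variables w = X(s)T(t):
Eigenfunctions: sin(ns), n = 1, 2, 3, ...
General solution: w(s, t) = Σ c_n sin(ns) exp(-n² t)
Matching w(s,0) = 3sin(s) + 2sin(2s) + 2sin(4s) term by term: c_1=3, c_2=2, c_4=2.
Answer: w(s, t) = 3exp(-t)sin(s) + 2exp(-4t)sin(2s) + 2exp(-16t)sin(4s)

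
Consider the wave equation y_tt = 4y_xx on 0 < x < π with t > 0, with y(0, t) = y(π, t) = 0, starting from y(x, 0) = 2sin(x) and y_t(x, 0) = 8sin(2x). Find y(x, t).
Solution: Separating variables: y = Σ [A_n cos(ω_n t) + B_n sin(ω_n t)] sin(nx), ω_n = 2n. From ICs (B_n = velocity coefficient / ω_n): A_1=2, B_2=2.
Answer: y(x, t) = 2sin(4t)sin(2x) + 2sin(x)cos(2t)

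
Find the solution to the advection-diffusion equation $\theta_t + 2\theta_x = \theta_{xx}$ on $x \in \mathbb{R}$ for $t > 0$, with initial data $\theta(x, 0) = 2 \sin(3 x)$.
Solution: Change to a moving frame: let $\eta = x - 2t$, $\sigma = t$ and write $\theta(x,t) = u(\eta,\sigma)$.
By the chain rule $\theta_t = u_{\sigma} - 2u_{\eta}$, $\theta_x = u_{\eta}$, $\theta_{xx} = u_{\eta\eta}$.
Then $\theta_t + 2\theta_x = u_{\sigma}$: the advection term cancels and the PDE becomes the heat equation $u_{\sigma} = u_{\eta\eta}$ on $\eta \in \mathbb{R}$.
Initial data: $u(\eta,0) = \theta(\eta,0) = 2 \sin(3 \eta)$.
On $\eta \in \mathbb{R}$ each mode satisfies $(\sin(n\eta))'' = -n^2 \sin(n\eta)$, so $e^{-n^2\sigma} \sin(n\eta)$ solves the heat equation; by superposition $u(\eta,\sigma) = \sum c_n e^{-n^2\sigma} \sin(n\eta)$.
Reading off the coefficients: $c_3=2$, so $u(\eta,\sigma) = 2 e^{-9 \sigma} \sin(3 \eta)$.
Substituting back $\eta = x - 2t$, $\sigma = t$: $\theta(x,t) = u(x - 2t, t)$.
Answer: $\theta(x, t) = -2 e^{-9 t} \sin(6 t - 3 x)$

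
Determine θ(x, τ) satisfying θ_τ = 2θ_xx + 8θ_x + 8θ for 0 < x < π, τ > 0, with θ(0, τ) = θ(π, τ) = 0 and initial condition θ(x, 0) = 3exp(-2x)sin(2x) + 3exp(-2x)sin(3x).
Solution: Substitute θ = exp(-2x)u.
Then θ_x = exp(-2x)(u_x - 2u), θ_xx = exp(-2x)(u_xx - 4u_x + 4u), θ_τ = exp(-2x)u_τ; substituting and dividing by exp(-2x), the lower-order terms cancel: u_τ = 2u_xx (standard heat equation).
Data for u: u(x,0) = exp(2x)θ(x,0) = 3sin(2x) + 3sin(3x). The boundary conditions carry over: u(0,τ) = u(π,τ) = 0.
Separating variables: u = Σ c_n exp(-2n²τ) sin(nx). From u(x,0) = 3sin(2x) + 3sin(3x): c_2=3, c_3=3.
So u(x,τ) = 3exp(-8τ)sin(2x) + 3exp(-18τ)sin(3x), and θ(x,τ) = exp(-2x)u(x,τ).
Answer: θ(x, τ) = 3exp(-2x)exp(-8τ)sin(2x) + 3exp(-2x)exp(-18τ)sin(3x)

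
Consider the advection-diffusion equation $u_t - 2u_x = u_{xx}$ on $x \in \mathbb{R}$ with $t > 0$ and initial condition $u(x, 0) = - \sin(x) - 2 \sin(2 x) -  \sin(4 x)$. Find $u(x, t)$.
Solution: Change to a moving frame: let $\eta = x + 2t$, $\sigma = t$ and write $u(x,t) = w(\eta,\sigma)$.
By the chain rule $u_t = w_{\sigma} + 2w_{\eta}$, $u_x = w_{\eta}$, $u_{xx} = w_{\eta\eta}$.
Then $u_t - 2u_x = w_{\sigma}$: the advection term cancels and the PDE becomes the heat equation $w_{\sigma} = w_{\eta\eta}$ on $\eta \in \mathbb{R}$.
Initial data: $w(\eta,0) = u(\eta,0) = - \sin(\eta) - 2 \sin(2 \eta) - \sin(4 \eta)$.
On $\eta \in \mathbb{R}$ each mode satisfies $(\sin(n\eta))'' = -n^2 \sin(n\eta)$, so $e^{-n^2\sigma} \sin(n\eta)$ solves the heat equation; by superposition $w(\eta,\sigma) = \sum c_n e^{-n^2\sigma} \sin(n\eta)$.
Reading off the coefficients: $c_1=-1, c_2=-2, c_4=-1$, so $w(\eta,\sigma) = - e^{-\sigma} \sin(\eta) - 2 e^{-4 \sigma} \sin(2 \eta) - e^{-16 \sigma} \sin(4 \eta)$.
Substituting back $\eta = x + 2t$, $\sigma = t$: $u(x,t) = w(x + 2t, t)$.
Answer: $u(x, t) = - e^{-t} \sin(2 t + x) - 2 e^{-4 t} \sin(4 t + 2 x) -  e^{-16 t} \sin(8 t + 4 x)$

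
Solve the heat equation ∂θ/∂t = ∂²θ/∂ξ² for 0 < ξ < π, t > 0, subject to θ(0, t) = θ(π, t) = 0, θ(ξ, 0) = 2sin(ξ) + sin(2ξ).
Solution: Using separation of variables θ = X(ξ)G(t):
Eigenfunctions: sin(nξ), n = 1, 2, 3, ...
General solution: θ(ξ, t) = Σ c_n sin(nξ) exp(-n² t)
Matching θ(ξ,0) = 2sin(ξ) + sin(2ξ) term by term: c_1=2, c_2=1.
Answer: θ(ξ, t) = 2exp(-t)sin(ξ) + exp(-4t)sin(2ξ)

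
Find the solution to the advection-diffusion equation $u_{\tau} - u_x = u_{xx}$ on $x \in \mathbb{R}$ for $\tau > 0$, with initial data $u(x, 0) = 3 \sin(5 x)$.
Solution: Change to a moving frame: let $\eta = x + \tau$, $\sigma = \tau$ and write $u(x,\tau) = w(\eta,\sigma)$.
By the chain rule $u_{\tau} = w_{\sigma} + w_{\eta}$, $u_x = w_{\eta}$, $u_{xx} = w_{\eta\eta}$.
Then $u_{\tau} - u_x = w_{\sigma}$: the advection term cancels and the PDE becomes the heat equation $w_{\sigma} = w_{\eta\eta}$ on $\eta \in \mathbb{R}$.
Initial data: $w(\eta,0) = u(\eta,0) = 3 \sin(5 \eta)$.
On $\eta \in \mathbb{R}$ each mode satisfies $(\sin(n\eta))'' = -n^2 \sin(n\eta)$, so $e^{-n^2\sigma} \sin(n\eta)$ solves the heat equation; by superposition $w(\eta,\sigma) = \sum c_n e^{-n^2\sigma} \sin(n\eta)$.
Reading off the coefficients: $c_5=3$, so $w(\eta,\sigma) = 3 e^{-25 \sigma} \sin(5 \eta)$.
Substituting back $\eta = x + \tau$, $\sigma = \tau$: $u(x,\tau) = w(x + \tau, \tau)$.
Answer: $u(x, \tau) = 3 e^{-25 \tau} \sin(5 \tau + 5 x)$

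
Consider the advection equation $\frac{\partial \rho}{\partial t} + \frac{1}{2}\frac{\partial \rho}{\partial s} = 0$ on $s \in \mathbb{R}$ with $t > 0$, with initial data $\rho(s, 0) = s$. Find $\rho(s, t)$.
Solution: By method of characteristics (waves move right with speed 1/2):
Along characteristics $s - \frac{1}{2}t =$ const, $\rho$ is constant, so $\rho(s,t) = f(s - \frac{1}{2}t)$ with $f = \rho( \cdot , 0)$.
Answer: $\rho(s, t) = s - \frac{1}{2} t$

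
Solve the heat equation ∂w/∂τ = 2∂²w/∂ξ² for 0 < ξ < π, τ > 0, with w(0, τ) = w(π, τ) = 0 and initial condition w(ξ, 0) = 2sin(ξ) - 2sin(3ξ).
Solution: Using separation of variables w = X(ξ)T(τ):
Eigenfunctions: sin(nξ), n = 1, 2, 3, ...
General solution: w(ξ, τ) = Σ c_n sin(nξ) exp(-2n² τ)
Matching w(ξ,0) = 2sin(ξ) - 2sin(3ξ) term by term: c_1=2, c_3=-2.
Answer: w(ξ, τ) = 2exp(-2τ)sin(ξ) - 2exp(-18τ)sin(3ξ)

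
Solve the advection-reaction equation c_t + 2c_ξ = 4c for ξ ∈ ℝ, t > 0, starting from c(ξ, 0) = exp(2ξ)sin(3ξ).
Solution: Substitute c = exp(2ξ)u.
Then c_ξ = exp(2ξ)(u_ξ + 2u), c_t = exp(2ξ)u_t; substituting and dividing by exp(2ξ), the lower-order terms cancel: u_t + 2u_ξ = 0 (standard advection equation).
Data for u: u(ξ,0) = exp(-2ξ)c(ξ,0) = sin(3ξ).
By characteristics (dξ/dt = 2), u(ξ,t) = f(ξ - 2t) with f = u(·, 0).
So u(ξ,t) = -sin(6t - 3ξ), and c(ξ,t) = exp(2ξ)u(ξ,t).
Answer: c(ξ, t) = -exp(2ξ)sin(6t - 3ξ)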